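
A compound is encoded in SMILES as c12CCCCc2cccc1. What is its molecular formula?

C10H12

Heavy atoms from the SMILES: 10 C.
Implicit hydrogens by atom environment:
  4 × C: 2 H each → 8
  4 × C (aromatic): 1 H each → 4
  2 × C (aromatic): no H
  Total hydrogens = 12.
Molecular formula: C10H12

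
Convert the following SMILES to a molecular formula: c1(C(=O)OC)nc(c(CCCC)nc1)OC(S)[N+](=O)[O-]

C11H15N3O5S

Heavy atoms from the SMILES: 11 C, 3 N, 5 O, 1 S.
Implicit hydrogens by atom environment:
  4 × O: no H
  3 × C: 2 H each → 6
  3 × C (aromatic): no H
  2 × C: 3 H each → 6
  2 × N (aromatic): no H
  1 × C (aromatic): 1 H
  1 × C: 1 H
  1 × C: no H
  1 × N (charge +1): no H
  1 × O (charge -1): no H
  1 × S: 1 H
  Total hydrogens = 15.
Molecular formula: C11H15N3O5S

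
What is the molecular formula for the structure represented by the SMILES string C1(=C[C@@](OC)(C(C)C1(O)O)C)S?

Heavy atoms from the SMILES: 8 C, 3 O, 1 S.
Implicit hydrogens by atom environment:
  3 × C: 3 H each → 9
  3 × C: no H
  2 × C: 1 H each → 2
  2 × O: 1 H each → 2
  1 × O: no H
  1 × S: 1 H
  Total hydrogens = 14.
Molecular formula: C8H14O3S

C8H14O3S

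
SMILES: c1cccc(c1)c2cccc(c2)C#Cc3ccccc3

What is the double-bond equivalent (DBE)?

14

Molecular formula from the SMILES: C20H14.
DoU = (2C + 2 + N − H − X)/2 = (2·20 + 2 + 0 − 14 − 0)/2 = 28/2 = 14.
(Structurally: 3 ring(s) + 11 π bond(s) = 14.)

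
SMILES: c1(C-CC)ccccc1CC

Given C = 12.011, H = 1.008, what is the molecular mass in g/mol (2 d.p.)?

148.25

Molecular formula: C11H16.
M = 11×12.011 + 16×1.008 = 148.25 g/mol.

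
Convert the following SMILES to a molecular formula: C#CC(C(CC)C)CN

Heavy atoms from the SMILES: 8 C, 1 N.
Implicit hydrogens by atom environment:
  3 × C: 1 H each → 3
  2 × C: 3 H each → 6
  2 × C: 2 H each → 4
  1 × C: no H
  1 × N: 2 H
  Total hydrogens = 15.
Molecular formula: C8H15N

C8H15N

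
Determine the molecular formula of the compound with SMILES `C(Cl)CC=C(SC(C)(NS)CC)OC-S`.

C9H18ClNOS3

Heavy atoms from the SMILES: 9 C, 1 Cl, 1 N, 1 O, 3 S.
Implicit hydrogens by atom environment:
  4 × C: 2 H each → 8
  2 × C: 3 H each → 6
  2 × C: no H
  2 × S: 1 H each → 2
  1 × C: 1 H
  1 × Cl: no H
  1 × N: 1 H
  1 × O: no H
  1 × S: no H
  Total hydrogens = 18.
Molecular formula: C9H18ClNOS3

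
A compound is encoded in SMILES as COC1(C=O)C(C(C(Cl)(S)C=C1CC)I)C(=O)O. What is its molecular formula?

C11H14ClIO4S

Heavy atoms from the SMILES: 11 C, 1 Cl, 1 I, 4 O, 1 S.
Implicit hydrogens by atom environment:
  4 × C: 1 H each → 4
  4 × C: no H
  3 × O: no H
  2 × C: 3 H each → 6
  1 × C: 2 H
  1 × Cl: no H
  1 × I: no H
  1 × O: 1 H
  1 × S: 1 H
  Total hydrogens = 14.
Molecular formula: C11H14ClIO4S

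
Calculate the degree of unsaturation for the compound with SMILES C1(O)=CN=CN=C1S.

Molecular formula from the SMILES: C4H4N2OS.
DoU = (2C + 2 + N − H − X)/2 = (2·4 + 2 + 2 − 4 − 0)/2 = 8/2 = 4.
(Structurally: 1 ring(s) + 3 π bond(s) = 4.)

4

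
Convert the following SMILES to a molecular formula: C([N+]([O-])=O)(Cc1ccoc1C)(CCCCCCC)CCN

Heavy atoms from the SMILES: 16 C, 2 N, 3 O.
Implicit hydrogens by atom environment:
  9 × C: 2 H each → 18
  2 × C: 3 H each → 6
  2 × C (aromatic): 1 H each → 2
  2 × C (aromatic): no H
  1 × C: no H
  1 × N: 2 H
  1 × N (charge +1): no H
  1 × O (aromatic): no H
  1 × O: no H
  1 × O (charge -1): no H
  Total hydrogens = 28.
Molecular formula: C16H28N2O3

C16H28N2O3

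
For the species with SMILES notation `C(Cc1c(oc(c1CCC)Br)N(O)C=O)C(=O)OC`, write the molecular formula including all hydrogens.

Heavy atoms from the SMILES: 1 Br, 12 C, 1 N, 5 O.
Implicit hydrogens by atom environment:
  4 × C: 2 H each → 8
  4 × C (aromatic): no H
  3 × O: no H
  2 × C: 3 H each → 6
  1 × Br: no H
  1 × C: 1 H
  1 × C: no H
  1 × N: no H
  1 × O: 1 H
  1 × O (aromatic): no H
  Total hydrogens = 16.
Molecular formula: C12H16BrNO5

C12H16BrNO5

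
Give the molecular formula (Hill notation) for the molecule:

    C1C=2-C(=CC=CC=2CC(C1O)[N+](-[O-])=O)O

C10H11NO4

Heavy atoms from the SMILES: 10 C, 1 N, 4 O.
Implicit hydrogens by atom environment:
  3 × C (aromatic): 1 H each → 3
  3 × C (aromatic): no H
  2 × C: 2 H each → 4
  2 × C: 1 H each → 2
  2 × O: 1 H each → 2
  1 × N (charge +1): no H
  1 × O: no H
  1 × O (charge -1): no H
  Total hydrogens = 11.
Molecular formula: C10H11NO4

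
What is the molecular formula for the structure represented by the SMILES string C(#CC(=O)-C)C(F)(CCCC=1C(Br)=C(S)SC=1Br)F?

C12H10Br2F2OS2

Heavy atoms from the SMILES: 2 Br, 12 C, 2 F, 1 O, 2 S.
Implicit hydrogens by atom environment:
  4 × C (aromatic): no H
  4 × C: no H
  3 × C: 2 H each → 6
  2 × Br: no H
  2 × F: no H
  1 × C: 3 H
  1 × O: no H
  1 × S: 1 H
  1 × S (aromatic): no H
  Total hydrogens = 10.
Molecular formula: C12H10Br2F2OS2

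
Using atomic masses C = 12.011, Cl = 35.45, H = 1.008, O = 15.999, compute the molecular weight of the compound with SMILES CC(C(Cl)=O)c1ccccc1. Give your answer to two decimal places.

Molecular formula: C9H9ClO.
M = 9×12.011 + 1×35.45 + 9×1.008 + 1×15.999 = 168.62 g/mol.

168.62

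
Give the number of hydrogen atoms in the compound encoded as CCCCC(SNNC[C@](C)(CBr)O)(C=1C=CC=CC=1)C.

Hydrogens are implicit in SMILES; fill each atom to its normal valence:
  5 × C: 2 H each → 10
  5 × C (aromatic): 1 H each → 5
  3 × C: 3 H each → 9
  2 × C: no H
  2 × N: 1 H each → 2
  1 × Br: no H
  1 × C (aromatic): no H
  1 × O: 1 H
  1 × S: no H
  Total hydrogens = 27.

27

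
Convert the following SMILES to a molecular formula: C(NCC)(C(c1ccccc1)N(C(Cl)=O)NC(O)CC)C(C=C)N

Heavy atoms from the SMILES: 17 C, 1 Cl, 4 N, 2 O.
Implicit hydrogens by atom environment:
  5 × C: 1 H each → 5
  5 × C (aromatic): 1 H each → 5
  3 × C: 2 H each → 6
  2 × C: 3 H each → 6
  2 × N: 1 H each → 2
  1 × C: no H
  1 × C (aromatic): no H
  1 × Cl: no H
  1 × N: 2 H
  1 × N: no H
  1 × O: 1 H
  1 × O: no H
  Total hydrogens = 27.
Molecular formula: C17H27ClN4O2

C17H27ClN4O2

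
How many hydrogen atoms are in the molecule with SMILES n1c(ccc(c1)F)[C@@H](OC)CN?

11

Hydrogens are implicit in SMILES; fill each atom to its normal valence:
  3 × C (aromatic): 1 H each → 3
  2 × C (aromatic): no H
  1 × C: 3 H
  1 × C: 2 H
  1 × C: 1 H
  1 × F: no H
  1 × N: 2 H
  1 × N (aromatic): no H
  1 × O: no H
  Total hydrogens = 11.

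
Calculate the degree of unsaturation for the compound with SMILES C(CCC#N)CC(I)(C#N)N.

Molecular formula from the SMILES: C7H10IN3.
DoU = (2C + 2 + N − H − X)/2 = (2·7 + 2 + 3 − 10 − 1)/2 = 8/2 = 4.
(Structurally: 0 ring(s) + 4 π bond(s) = 4.)

4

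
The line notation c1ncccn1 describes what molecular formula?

Heavy atoms from the SMILES: 4 C, 2 N.
Implicit hydrogens by atom environment:
  4 × C (aromatic): 1 H each → 4
  2 × N (aromatic): no H
  Total hydrogens = 4.
Molecular formula: C4H4N2

C4H4N2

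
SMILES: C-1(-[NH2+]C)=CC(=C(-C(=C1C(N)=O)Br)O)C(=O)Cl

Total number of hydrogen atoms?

9

Hydrogens are implicit in SMILES; fill each atom to its normal valence:
  5 × C (aromatic): no H
  2 × C: no H
  2 × O: no H
  1 × Br: no H
  1 × C: 3 H
  1 × C (aromatic): 1 H
  1 × Cl: no H
  1 × N: 2 H
  1 × N (charge +1): 2 H
  1 × O: 1 H
  Total hydrogens = 9.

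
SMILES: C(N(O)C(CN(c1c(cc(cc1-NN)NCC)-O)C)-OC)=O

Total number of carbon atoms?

The symbol for carbon appears 13 times in the SMILES. Lowercase c denotes aromatic carbon and counts toward C.

13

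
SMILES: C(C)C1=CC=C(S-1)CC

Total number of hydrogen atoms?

12

Hydrogens are implicit in SMILES; fill each atom to its normal valence:
  2 × C: 3 H each → 6
  2 × C: 2 H each → 4
  2 × C (aromatic): 1 H each → 2
  2 × C (aromatic): no H
  1 × S (aromatic): no H
  Total hydrogens = 12.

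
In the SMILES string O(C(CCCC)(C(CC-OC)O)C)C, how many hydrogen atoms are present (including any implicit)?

Hydrogens are implicit in SMILES; fill each atom to its normal valence:
  5 × C: 2 H each → 10
  4 × C: 3 H each → 12
  2 × O: no H
  1 × C: 1 H
  1 × C: no H
  1 × O: 1 H
  Total hydrogens = 24.

24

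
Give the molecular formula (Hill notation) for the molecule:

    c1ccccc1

C6H6

Heavy atoms from the SMILES: 6 C.
Implicit hydrogens by atom environment:
  6 × C (aromatic): 1 H each → 6
  Total hydrogens = 6.
Molecular formula: C6H6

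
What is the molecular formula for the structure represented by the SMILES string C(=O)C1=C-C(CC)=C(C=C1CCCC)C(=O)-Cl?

Heavy atoms from the SMILES: 14 C, 1 Cl, 2 O.
Implicit hydrogens by atom environment:
  4 × C: 2 H each → 8
  4 × C (aromatic): no H
  2 × C: 3 H each → 6
  2 × C (aromatic): 1 H each → 2
  2 × O: no H
  1 × C: 1 H
  1 × C: no H
  1 × Cl: no H
  Total hydrogens = 17.
Molecular formula: C14H17ClO2

C14H17ClO2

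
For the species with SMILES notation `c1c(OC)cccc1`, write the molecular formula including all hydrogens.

Heavy atoms from the SMILES: 7 C, 1 O.
Implicit hydrogens by atom environment:
  5 × C (aromatic): 1 H each → 5
  1 × C: 3 H
  1 × C (aromatic): no H
  1 × O: no H
  Total hydrogens = 8.
Molecular formula: C7H8O

C7H8O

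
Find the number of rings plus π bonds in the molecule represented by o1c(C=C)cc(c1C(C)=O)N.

5

Molecular formula from the SMILES: C8H9NO2.
DoU = (2C + 2 + N − H − X)/2 = (2·8 + 2 + 1 − 9 − 0)/2 = 10/2 = 5.
(Structurally: 1 ring(s) + 4 π bond(s) = 5.)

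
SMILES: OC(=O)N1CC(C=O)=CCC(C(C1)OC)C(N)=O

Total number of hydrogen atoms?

16

Hydrogens are implicit in SMILES; fill each atom to its normal valence:
  4 × C: 1 H each → 4
  4 × O: no H
  3 × C: 2 H each → 6
  3 × C: no H
  1 × C: 3 H
  1 × N: 2 H
  1 × N: no H
  1 × O: 1 H
  Total hydrogens = 16.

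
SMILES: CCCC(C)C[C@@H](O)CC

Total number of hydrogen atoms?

Hydrogens are implicit in SMILES; fill each atom to its normal valence:
  4 × C: 2 H each → 8
  3 × C: 3 H each → 9
  2 × C: 1 H each → 2
  1 × O: 1 H
  Total hydrogens = 20.

20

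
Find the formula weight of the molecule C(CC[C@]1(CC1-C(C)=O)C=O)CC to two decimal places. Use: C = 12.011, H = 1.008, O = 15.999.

Molecular formula: C11H18O2.
M = 11×12.011 + 18×1.008 + 2×15.999 = 182.26 g/mol.

182.26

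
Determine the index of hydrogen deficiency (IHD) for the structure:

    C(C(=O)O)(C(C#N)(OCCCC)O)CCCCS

3

Molecular formula from the SMILES: C12H21NO4S.
DoU = (2C + 2 + N − H − X)/2 = (2·12 + 2 + 1 − 21 − 0)/2 = 6/2 = 3.
(Structurally: 0 ring(s) + 3 π bond(s) = 3.)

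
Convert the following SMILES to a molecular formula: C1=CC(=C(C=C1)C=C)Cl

Heavy atoms from the SMILES: 8 C, 1 Cl.
Implicit hydrogens by atom environment:
  4 × C (aromatic): 1 H each → 4
  2 × C (aromatic): no H
  1 × C: 2 H
  1 × C: 1 H
  1 × Cl: no H
  Total hydrogens = 7.
Molecular formula: C8H7Cl

C8H7Cl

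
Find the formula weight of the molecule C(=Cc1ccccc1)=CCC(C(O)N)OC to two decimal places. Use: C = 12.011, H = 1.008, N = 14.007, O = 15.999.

Molecular formula: C13H17NO2.
M = 13×12.011 + 17×1.008 + 1×14.007 + 2×15.999 = 219.28 g/mol.

219.28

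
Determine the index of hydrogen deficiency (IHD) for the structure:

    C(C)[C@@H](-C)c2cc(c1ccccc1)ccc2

8

Molecular formula from the SMILES: C16H18.
DoU = (2C + 2 + N − H − X)/2 = (2·16 + 2 + 0 − 18 − 0)/2 = 16/2 = 8.
(Structurally: 2 ring(s) + 6 π bond(s) = 8.)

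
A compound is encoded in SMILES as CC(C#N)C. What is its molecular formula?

C4H7N

Heavy atoms from the SMILES: 4 C, 1 N.
Implicit hydrogens by atom environment:
  2 × C: 3 H each → 6
  1 × C: 1 H
  1 × C: no H
  1 × N: no H
  Total hydrogens = 7.
Molecular formula: C4H7N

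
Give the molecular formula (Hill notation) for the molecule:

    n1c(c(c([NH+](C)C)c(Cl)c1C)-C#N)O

Heavy atoms from the SMILES: 9 C, 1 Cl, 3 N, 1 O.
Implicit hydrogens by atom environment:
  5 × C (aromatic): no H
  3 × C: 3 H each → 9
  1 × C: no H
  1 × Cl: no H
  1 × N (charge +1): 1 H
  1 × N (aromatic): no H
  1 × N: no H
  1 × O: 1 H
  Total hydrogens = 11.
Net charge +1.
Molecular formula: C9H11ClN3O+

C9H11ClN3O+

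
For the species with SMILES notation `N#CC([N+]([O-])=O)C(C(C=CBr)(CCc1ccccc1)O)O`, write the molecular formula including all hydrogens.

Heavy atoms from the SMILES: 1 Br, 14 C, 2 N, 4 O.
Implicit hydrogens by atom environment:
  5 × C (aromatic): 1 H each → 5
  4 × C: 1 H each → 4
  2 × C: 2 H each → 4
  2 × C: no H
  2 × O: 1 H each → 2
  1 × Br: no H
  1 × C (aromatic): no H
  1 × N: no H
  1 × N (charge +1): no H
  1 × O: no H
  1 × O (charge -1): no H
  Total hydrogens = 15.
Molecular formula: C14H15BrN2O4

C14H15BrN2O4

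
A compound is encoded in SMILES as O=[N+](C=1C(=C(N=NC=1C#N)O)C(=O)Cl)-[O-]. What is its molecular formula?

C6HClN4O4

Heavy atoms from the SMILES: 6 C, 1 Cl, 4 N, 4 O.
Implicit hydrogens by atom environment:
  4 × C (aromatic): no H
  2 × C: no H
  2 × N (aromatic): no H
  2 × O: no H
  1 × Cl: no H
  1 × N (charge +1): no H
  1 × N: no H
  1 × O: 1 H
  1 × O (charge -1): no H
  Total hydrogens = 1.
Molecular formula: C6HClN4O4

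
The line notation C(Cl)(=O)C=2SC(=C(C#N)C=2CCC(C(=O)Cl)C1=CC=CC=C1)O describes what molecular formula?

C16H11Cl2NO3S

Heavy atoms from the SMILES: 16 C, 2 Cl, 1 N, 3 O, 1 S.
Implicit hydrogens by atom environment:
  5 × C (aromatic): 1 H each → 5
  5 × C (aromatic): no H
  3 × C: no H
  2 × C: 2 H each → 4
  2 × Cl: no H
  2 × O: no H
  1 × C: 1 H
  1 × N: no H
  1 × O: 1 H
  1 × S (aromatic): no H
  Total hydrogens = 11.
Molecular formula: C16H11Cl2NO3S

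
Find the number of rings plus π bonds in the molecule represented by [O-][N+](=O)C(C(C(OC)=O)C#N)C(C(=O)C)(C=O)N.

Molecular formula from the SMILES: C9H11N3O6.
DoU = (2C + 2 + N − H − X)/2 = (2·9 + 2 + 3 − 11 − 0)/2 = 12/2 = 6.
(Structurally: 0 ring(s) + 6 π bond(s) = 6.)

6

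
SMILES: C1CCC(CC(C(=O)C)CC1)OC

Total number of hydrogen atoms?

Hydrogens are implicit in SMILES; fill each atom to its normal valence:
  6 × C: 2 H each → 12
  2 × C: 3 H each → 6
  2 × C: 1 H each → 2
  2 × O: no H
  1 × C: no H
  Total hydrogens = 20.

20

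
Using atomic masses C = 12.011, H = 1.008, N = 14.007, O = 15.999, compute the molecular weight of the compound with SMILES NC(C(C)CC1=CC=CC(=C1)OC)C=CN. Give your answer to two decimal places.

Molecular formula: C13H20N2O.
M = 13×12.011 + 20×1.008 + 2×14.007 + 1×15.999 = 220.32 g/mol.

220.32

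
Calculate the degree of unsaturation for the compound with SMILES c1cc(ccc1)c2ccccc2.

8

Molecular formula from the SMILES: C12H10.
DoU = (2C + 2 + N − H − X)/2 = (2·12 + 2 + 0 − 10 − 0)/2 = 16/2 = 8.
(Structurally: 2 ring(s) + 6 π bond(s) = 8.)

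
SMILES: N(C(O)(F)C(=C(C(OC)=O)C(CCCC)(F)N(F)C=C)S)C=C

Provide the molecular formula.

C14H21F3N2O3S

Heavy atoms from the SMILES: 14 C, 3 F, 2 N, 3 O, 1 S.
Implicit hydrogens by atom environment:
  5 × C: 2 H each → 10
  5 × C: no H
  3 × F: no H
  2 × C: 3 H each → 6
  2 × C: 1 H each → 2
  2 × O: no H
  1 × N: 1 H
  1 × N: no H
  1 × O: 1 H
  1 × S: 1 H
  Total hydrogens = 21.
Molecular formula: C14H21F3N2O3S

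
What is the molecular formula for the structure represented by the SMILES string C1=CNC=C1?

Heavy atoms from the SMILES: 4 C, 1 N.
Implicit hydrogens by atom environment:
  4 × C (aromatic): 1 H each → 4
  1 × N (aromatic): 1 H
  Total hydrogens = 5.
Molecular formula: C4H5N

C4H5N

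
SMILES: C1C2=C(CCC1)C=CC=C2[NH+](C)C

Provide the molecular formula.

C12H18N+

Heavy atoms from the SMILES: 12 C, 1 N.
Implicit hydrogens by atom environment:
  4 × C: 2 H each → 8
  3 × C (aromatic): 1 H each → 3
  3 × C (aromatic): no H
  2 × C: 3 H each → 6
  1 × N (charge +1): 1 H
  Total hydrogens = 18.
Net charge +1.
Molecular formula: C12H18N+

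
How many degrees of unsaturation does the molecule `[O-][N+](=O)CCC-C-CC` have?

Molecular formula from the SMILES: C6H13NO2.
DoU = (2C + 2 + N − H − X)/2 = (2·6 + 2 + 1 − 13 − 0)/2 = 2/2 = 1.
(Structurally: 0 ring(s) + 1 π bond(s) = 1.)

1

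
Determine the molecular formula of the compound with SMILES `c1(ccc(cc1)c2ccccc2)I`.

Heavy atoms from the SMILES: 12 C, 1 I.
Implicit hydrogens by atom environment:
  9 × C (aromatic): 1 H each → 9
  3 × C (aromatic): no H
  1 × I: no H
  Total hydrogens = 9.
Molecular formula: C12H9I

C12H9I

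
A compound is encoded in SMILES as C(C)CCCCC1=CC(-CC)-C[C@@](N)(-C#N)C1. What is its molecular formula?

Heavy atoms from the SMILES: 15 C, 2 N.
Implicit hydrogens by atom environment:
  8 × C: 2 H each → 16
  3 × C: no H
  2 × C: 3 H each → 6
  2 × C: 1 H each → 2
  1 × N: 2 H
  1 × N: no H
  Total hydrogens = 26.
Molecular formula: C15H26N2

C15H26N2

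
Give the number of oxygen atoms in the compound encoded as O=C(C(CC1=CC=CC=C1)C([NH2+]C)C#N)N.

1

The symbol for oxygen appears 1 time in the SMILES.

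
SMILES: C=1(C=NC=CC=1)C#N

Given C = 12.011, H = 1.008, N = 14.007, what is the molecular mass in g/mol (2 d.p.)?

104.11

Molecular formula: C6H4N2.
M = 6×12.011 + 4×1.008 + 2×14.007 = 104.11 g/mol.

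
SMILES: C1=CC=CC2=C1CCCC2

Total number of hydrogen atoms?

12

Hydrogens are implicit in SMILES; fill each atom to its normal valence:
  4 × C: 2 H each → 8
  4 × C (aromatic): 1 H each → 4
  2 × C (aromatic): no H
  Total hydrogens = 12.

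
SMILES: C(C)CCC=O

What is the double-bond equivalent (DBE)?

1

Molecular formula from the SMILES: C5H10O.
DoU = (2C + 2 + N − H − X)/2 = (2·5 + 2 + 0 − 10 − 0)/2 = 2/2 = 1.
(Structurally: 0 ring(s) + 1 π bond(s) = 1.)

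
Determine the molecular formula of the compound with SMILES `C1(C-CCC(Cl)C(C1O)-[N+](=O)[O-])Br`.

Heavy atoms from the SMILES: 1 Br, 7 C, 1 Cl, 1 N, 3 O.
Implicit hydrogens by atom environment:
  4 × C: 1 H each → 4
  3 × C: 2 H each → 6
  1 × Br: no H
  1 × Cl: no H
  1 × N (charge +1): no H
  1 × O: 1 H
  1 × O: no H
  1 × O (charge -1): no H
  Total hydrogens = 11.
Molecular formula: C7H11BrClNO3

C7H11BrClNO3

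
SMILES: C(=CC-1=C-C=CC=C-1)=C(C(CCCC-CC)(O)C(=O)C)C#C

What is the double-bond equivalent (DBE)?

Molecular formula from the SMILES: C20H24O2.
DoU = (2C + 2 + N − H − X)/2 = (2·20 + 2 + 0 − 24 − 0)/2 = 18/2 = 9.
(Structurally: 1 ring(s) + 8 π bond(s) = 9.)

9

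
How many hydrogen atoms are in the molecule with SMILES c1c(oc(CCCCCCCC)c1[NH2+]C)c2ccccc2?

Hydrogens are implicit in SMILES; fill each atom to its normal valence:
  7 × C: 2 H each → 14
  6 × C (aromatic): 1 H each → 6
  4 × C (aromatic): no H
  2 × C: 3 H each → 6
  1 × N (charge +1): 2 H
  1 × O (aromatic): no H
  Total hydrogens = 28.

28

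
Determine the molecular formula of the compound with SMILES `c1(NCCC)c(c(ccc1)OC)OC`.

Heavy atoms from the SMILES: 11 C, 1 N, 2 O.
Implicit hydrogens by atom environment:
  3 × C: 3 H each → 9
  3 × C (aromatic): 1 H each → 3
  3 × C (aromatic): no H
  2 × C: 2 H each → 4
  2 × O: no H
  1 × N: 1 H
  Total hydrogens = 17.
Molecular formula: C11H17NO2

C11H17NO2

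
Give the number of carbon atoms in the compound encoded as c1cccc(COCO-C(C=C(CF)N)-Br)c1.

12

The symbol for carbon appears 12 times in the SMILES. Lowercase c denotes aromatic carbon and counts toward C.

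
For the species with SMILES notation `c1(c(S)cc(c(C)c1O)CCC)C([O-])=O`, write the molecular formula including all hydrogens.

C11H13O3S-

Heavy atoms from the SMILES: 11 C, 3 O, 1 S.
Implicit hydrogens by atom environment:
  5 × C (aromatic): no H
  2 × C: 3 H each → 6
  2 × C: 2 H each → 4
  1 × C (aromatic): 1 H
  1 × C: no H
  1 × O: 1 H
  1 × O: no H
  1 × O (charge -1): no H
  1 × S: 1 H
  Total hydrogens = 13.
Net charge -1.
Molecular formula: C11H13O3S-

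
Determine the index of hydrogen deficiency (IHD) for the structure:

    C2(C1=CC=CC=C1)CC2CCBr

Molecular formula from the SMILES: C11H13Br.
DoU = (2C + 2 + N − H − X)/2 = (2·11 + 2 + 0 − 13 − 1)/2 = 10/2 = 5.
(Structurally: 2 ring(s) + 3 π bond(s) = 5.)

5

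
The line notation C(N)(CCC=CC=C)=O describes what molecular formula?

C7H11NO

Heavy atoms from the SMILES: 7 C, 1 N, 1 O.
Implicit hydrogens by atom environment:
  3 × C: 2 H each → 6
  3 × C: 1 H each → 3
  1 × C: no H
  1 × N: 2 H
  1 × O: no H
  Total hydrogens = 11.
Molecular formula: C7H11NO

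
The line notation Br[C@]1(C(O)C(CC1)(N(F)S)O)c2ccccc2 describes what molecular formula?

Heavy atoms from the SMILES: 1 Br, 11 C, 1 F, 1 N, 2 O, 1 S.
Implicit hydrogens by atom environment:
  5 × C (aromatic): 1 H each → 5
  2 × C: 2 H each → 4
  2 × C: no H
  2 × O: 1 H each → 2
  1 × Br: no H
  1 × C: 1 H
  1 × C (aromatic): no H
  1 × F: no H
  1 × N: no H
  1 × S: 1 H
  Total hydrogens = 13.
Molecular formula: C11H13BrFNO2S

C11H13BrFNO2S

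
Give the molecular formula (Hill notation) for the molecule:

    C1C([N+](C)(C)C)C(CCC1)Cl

Heavy atoms from the SMILES: 9 C, 1 Cl, 1 N.
Implicit hydrogens by atom environment:
  4 × C: 2 H each → 8
  3 × C: 3 H each → 9
  2 × C: 1 H each → 2
  1 × Cl: no H
  1 × N (charge +1): no H
  Total hydrogens = 19.
Net charge +1.
Molecular formula: C9H19ClN+

C9H19ClN+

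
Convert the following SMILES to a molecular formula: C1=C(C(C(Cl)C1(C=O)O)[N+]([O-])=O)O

C6H6ClNO5

Heavy atoms from the SMILES: 6 C, 1 Cl, 1 N, 5 O.
Implicit hydrogens by atom environment:
  4 × C: 1 H each → 4
  2 × C: no H
  2 × O: 1 H each → 2
  2 × O: no H
  1 × Cl: no H
  1 × N (charge +1): no H
  1 × O (charge -1): no H
  Total hydrogens = 6.
Molecular formula: C6H6ClNO5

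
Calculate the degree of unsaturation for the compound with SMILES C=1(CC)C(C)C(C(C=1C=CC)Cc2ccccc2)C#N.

9

Molecular formula from the SMILES: C19H23N.
DoU = (2C + 2 + N − H − X)/2 = (2·19 + 2 + 1 − 23 − 0)/2 = 18/2 = 9.
(Structurally: 2 ring(s) + 7 π bond(s) = 9.)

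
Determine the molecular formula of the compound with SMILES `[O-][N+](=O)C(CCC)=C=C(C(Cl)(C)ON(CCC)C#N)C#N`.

Heavy atoms from the SMILES: 13 C, 1 Cl, 4 N, 3 O.
Implicit hydrogens by atom environment:
  6 × C: no H
  4 × C: 2 H each → 8
  3 × C: 3 H each → 9
  3 × N: no H
  2 × O: no H
  1 × Cl: no H
  1 × N (charge +1): no H
  1 × O (charge -1): no H
  Total hydrogens = 17.
Molecular formula: C13H17ClN4O3

C13H17ClN4O3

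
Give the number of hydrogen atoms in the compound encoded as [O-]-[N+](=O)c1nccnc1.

3

Hydrogens are implicit in SMILES; fill each atom to its normal valence:
  3 × C (aromatic): 1 H each → 3
  2 × N (aromatic): no H
  1 × C (aromatic): no H
  1 × N (charge +1): no H
  1 × O: no H
  1 × O (charge -1): no H
  Total hydrogens = 3.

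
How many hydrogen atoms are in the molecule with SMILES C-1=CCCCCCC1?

14

Hydrogens are implicit in SMILES; fill each atom to its normal valence:
  6 × C: 2 H each → 12
  2 × C: 1 H each → 2
  Total hydrogens = 14.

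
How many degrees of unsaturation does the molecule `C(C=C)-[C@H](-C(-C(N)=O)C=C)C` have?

3

Molecular formula from the SMILES: C9H15NO.
DoU = (2C + 2 + N − H − X)/2 = (2·9 + 2 + 1 − 15 − 0)/2 = 6/2 = 3.
(Structurally: 0 ring(s) + 3 π bond(s) = 3.)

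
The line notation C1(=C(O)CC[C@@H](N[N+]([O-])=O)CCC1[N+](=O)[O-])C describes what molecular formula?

C9H15N3O5

Heavy atoms from the SMILES: 9 C, 3 N, 5 O.
Implicit hydrogens by atom environment:
  4 × C: 2 H each → 8
  2 × C: 1 H each → 2
  2 × C: no H
  2 × N (charge +1): no H
  2 × O: no H
  2 × O (charge -1): no H
  1 × C: 3 H
  1 × N: 1 H
  1 × O: 1 H
  Total hydrogens = 15.
Molecular formula: C9H15N3O5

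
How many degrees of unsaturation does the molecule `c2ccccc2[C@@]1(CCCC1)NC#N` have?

7

Molecular formula from the SMILES: C12H14N2.
DoU = (2C + 2 + N − H − X)/2 = (2·12 + 2 + 2 − 14 − 0)/2 = 14/2 = 7.
(Structurally: 2 ring(s) + 5 π bond(s) = 7.)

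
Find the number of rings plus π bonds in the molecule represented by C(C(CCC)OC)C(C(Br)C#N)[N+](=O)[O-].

Molecular formula from the SMILES: C9H15BrN2O3.
DoU = (2C + 2 + N − H − X)/2 = (2·9 + 2 + 2 − 15 − 1)/2 = 6/2 = 3.
(Structurally: 0 ring(s) + 3 π bond(s) = 3.)

3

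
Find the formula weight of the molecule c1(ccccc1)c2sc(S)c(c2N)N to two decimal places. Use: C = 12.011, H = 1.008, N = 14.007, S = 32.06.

Molecular formula: C10H10N2S2.
M = 10×12.011 + 10×1.008 + 2×14.007 + 2×32.06 = 222.32 g/mol.

222.32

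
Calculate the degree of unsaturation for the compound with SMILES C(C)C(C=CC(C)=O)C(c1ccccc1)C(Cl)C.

Molecular formula from the SMILES: C16H21ClO.
DoU = (2C + 2 + N − H − X)/2 = (2·16 + 2 + 0 − 21 − 1)/2 = 12/2 = 6.
(Structurally: 1 ring(s) + 5 π bond(s) = 6.)

6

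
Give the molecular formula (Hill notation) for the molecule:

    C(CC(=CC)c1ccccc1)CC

C13H18

Heavy atoms from the SMILES: 13 C.
Implicit hydrogens by atom environment:
  5 × C (aromatic): 1 H each → 5
  3 × C: 2 H each → 6
  2 × C: 3 H each → 6
  1 × C: 1 H
  1 × C: no H
  1 × C (aromatic): no H
  Total hydrogens = 18.
Molecular formula: C13H18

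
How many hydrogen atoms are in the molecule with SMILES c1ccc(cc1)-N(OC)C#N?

8

Hydrogens are implicit in SMILES; fill each atom to its normal valence:
  5 × C (aromatic): 1 H each → 5
  2 × N: no H
  1 × C: 3 H
  1 × C (aromatic): no H
  1 × C: no H
  1 × O: no H
  Total hydrogens = 8.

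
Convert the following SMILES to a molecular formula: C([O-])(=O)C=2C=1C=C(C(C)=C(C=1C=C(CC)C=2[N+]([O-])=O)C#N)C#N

C16H10N3O4-

Heavy atoms from the SMILES: 16 C, 3 N, 4 O.
Implicit hydrogens by atom environment:
  8 × C (aromatic): no H
  3 × C: no H
  2 × C: 3 H each → 6
  2 × C (aromatic): 1 H each → 2
  2 × N: no H
  2 × O: no H
  2 × O (charge -1): no H
  1 × C: 2 H
  1 × N (charge +1): no H
  Total hydrogens = 10.
Net charge -1.
Molecular formula: C16H10N3O4-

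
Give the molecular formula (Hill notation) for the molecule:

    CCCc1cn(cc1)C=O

C8H11NO

Heavy atoms from the SMILES: 8 C, 1 N, 1 O.
Implicit hydrogens by atom environment:
  3 × C (aromatic): 1 H each → 3
  2 × C: 2 H each → 4
  1 × C: 3 H
  1 × C: 1 H
  1 × C (aromatic): no H
  1 × N (aromatic): no H
  1 × O: no H
  Total hydrogens = 11.
Molecular formula: C8H11NO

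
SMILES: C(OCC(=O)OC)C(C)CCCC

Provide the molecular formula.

Heavy atoms from the SMILES: 10 C, 3 O.
Implicit hydrogens by atom environment:
  5 × C: 2 H each → 10
  3 × C: 3 H each → 9
  3 × O: no H
  1 × C: 1 H
  1 × C: no H
  Total hydrogens = 20.
Molecular formula: C10H20O3

C10H20O3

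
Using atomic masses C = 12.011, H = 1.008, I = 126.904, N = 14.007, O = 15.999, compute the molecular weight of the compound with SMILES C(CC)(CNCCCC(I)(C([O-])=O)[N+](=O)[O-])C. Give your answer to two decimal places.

Molecular formula: C10H18IN2O4-.
M = 10×12.011 + 18×1.008 + 1×126.904 + 2×14.007 + 4×15.999 = 357.17 g/mol.

357.17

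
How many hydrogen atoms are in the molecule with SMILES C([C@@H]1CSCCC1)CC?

Hydrogens are implicit in SMILES; fill each atom to its normal valence:
  6 × C: 2 H each → 12
  1 × C: 3 H
  1 × C: 1 H
  1 × S: no H
  Total hydrogens = 16.

16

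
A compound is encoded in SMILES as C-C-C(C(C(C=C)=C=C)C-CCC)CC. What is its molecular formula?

C15H26

Heavy atoms from the SMILES: 15 C.
Implicit hydrogens by atom environment:
  7 × C: 2 H each → 14
  3 × C: 3 H each → 9
  3 × C: 1 H each → 3
  2 × C: no H
  Total hydrogens = 26.
Molecular formula: C15H26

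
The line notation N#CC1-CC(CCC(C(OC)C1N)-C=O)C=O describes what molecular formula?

C12H18N2O3

Heavy atoms from the SMILES: 12 C, 2 N, 3 O.
Implicit hydrogens by atom environment:
  7 × C: 1 H each → 7
  3 × C: 2 H each → 6
  3 × O: no H
  1 × C: 3 H
  1 × C: no H
  1 × N: 2 H
  1 × N: no H
  Total hydrogens = 18.
Molecular formula: C12H18N2O3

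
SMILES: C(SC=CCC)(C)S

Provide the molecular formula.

Heavy atoms from the SMILES: 6 C, 2 S.
Implicit hydrogens by atom environment:
  3 × C: 1 H each → 3
  2 × C: 3 H each → 6
  1 × C: 2 H
  1 × S: 1 H
  1 × S: no H
  Total hydrogens = 12.
Molecular formula: C6H12S2

C6H12S2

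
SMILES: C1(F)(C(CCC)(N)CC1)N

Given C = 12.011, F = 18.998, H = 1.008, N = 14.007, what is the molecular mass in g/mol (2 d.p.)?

146.21

Molecular formula: C7H15FN2.
M = 7×12.011 + 1×18.998 + 15×1.008 + 2×14.007 = 146.21 g/mol.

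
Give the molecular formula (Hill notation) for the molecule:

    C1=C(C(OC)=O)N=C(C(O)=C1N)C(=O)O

Heavy atoms from the SMILES: 8 C, 2 N, 5 O.
Implicit hydrogens by atom environment:
  4 × C (aromatic): no H
  3 × O: no H
  2 × C: no H
  2 × O: 1 H each → 2
  1 × C: 3 H
  1 × C (aromatic): 1 H
  1 × N: 2 H
  1 × N (aromatic): no H
  Total hydrogens = 8.
Molecular formula: C8H8N2O5

C8H8N2O5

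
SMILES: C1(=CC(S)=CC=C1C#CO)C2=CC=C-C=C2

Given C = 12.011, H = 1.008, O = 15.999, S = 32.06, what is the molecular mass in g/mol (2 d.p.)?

Molecular formula: C14H10OS.
M = 14×12.011 + 10×1.008 + 1×15.999 + 1×32.06 = 226.29 g/mol.

226.29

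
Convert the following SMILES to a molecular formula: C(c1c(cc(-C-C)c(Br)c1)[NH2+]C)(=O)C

C11H15BrNO+

Heavy atoms from the SMILES: 1 Br, 11 C, 1 N, 1 O.
Implicit hydrogens by atom environment:
  4 × C (aromatic): no H
  3 × C: 3 H each → 9
  2 × C (aromatic): 1 H each → 2
  1 × Br: no H
  1 × C: 2 H
  1 × C: no H
  1 × N (charge +1): 2 H
  1 × O: no H
  Total hydrogens = 15.
Net charge +1.
Molecular formula: C11H15BrNO+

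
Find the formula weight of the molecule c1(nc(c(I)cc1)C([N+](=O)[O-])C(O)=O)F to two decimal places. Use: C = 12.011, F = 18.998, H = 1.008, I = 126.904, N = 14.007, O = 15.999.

326.02

Molecular formula: C7H4FIN2O4.
M = 7×12.011 + 1×18.998 + 4×1.008 + 1×126.904 + 2×14.007 + 4×15.999 = 326.02 g/mol.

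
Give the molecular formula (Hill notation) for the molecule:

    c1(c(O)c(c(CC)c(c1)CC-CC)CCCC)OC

C17H28O2

Heavy atoms from the SMILES: 17 C, 2 O.
Implicit hydrogens by atom environment:
  7 × C: 2 H each → 14
  5 × C (aromatic): no H
  4 × C: 3 H each → 12
  1 × C (aromatic): 1 H
  1 × O: 1 H
  1 × O: no H
  Total hydrogens = 28.
Molecular formula: C17H28O2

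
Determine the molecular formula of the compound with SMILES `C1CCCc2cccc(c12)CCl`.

Heavy atoms from the SMILES: 11 C, 1 Cl.
Implicit hydrogens by atom environment:
  5 × C: 2 H each → 10
  3 × C (aromatic): 1 H each → 3
  3 × C (aromatic): no H
  1 × Cl: no H
  Total hydrogens = 13.
Molecular formula: C11H13Cl

C11H13Cl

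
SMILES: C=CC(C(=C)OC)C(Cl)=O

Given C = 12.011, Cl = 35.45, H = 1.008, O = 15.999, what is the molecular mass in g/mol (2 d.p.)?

Molecular formula: C7H9ClO2.
M = 7×12.011 + 1×35.45 + 9×1.008 + 2×15.999 = 160.60 g/mol.

160.60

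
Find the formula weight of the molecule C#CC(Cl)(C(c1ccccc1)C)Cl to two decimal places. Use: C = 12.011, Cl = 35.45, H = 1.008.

213.10

Molecular formula: C11H10Cl2.
M = 11×12.011 + 2×35.45 + 10×1.008 = 213.10 g/mol.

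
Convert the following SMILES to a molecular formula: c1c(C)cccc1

Heavy atoms from the SMILES: 7 C.
Implicit hydrogens by atom environment:
  5 × C (aromatic): 1 H each → 5
  1 × C: 3 H
  1 × C (aromatic): no H
  Total hydrogens = 8.
Molecular formula: C7H8

C7H8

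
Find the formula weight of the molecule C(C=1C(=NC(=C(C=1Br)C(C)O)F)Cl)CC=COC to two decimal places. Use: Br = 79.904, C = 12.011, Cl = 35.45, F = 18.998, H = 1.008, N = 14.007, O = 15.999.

338.60

Molecular formula: C12H14BrClFNO2.
M = 1×79.904 + 12×12.011 + 1×35.45 + 1×18.998 + 14×1.008 + 1×14.007 + 2×15.999 = 338.60 g/mol.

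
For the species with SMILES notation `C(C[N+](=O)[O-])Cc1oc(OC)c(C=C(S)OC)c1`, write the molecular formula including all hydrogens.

C11H15NO5S

Heavy atoms from the SMILES: 11 C, 1 N, 5 O, 1 S.
Implicit hydrogens by atom environment:
  3 × C: 2 H each → 6
  3 × C (aromatic): no H
  3 × O: no H
  2 × C: 3 H each → 6
  1 × C (aromatic): 1 H
  1 × C: 1 H
  1 × C: no H
  1 × N (charge +1): no H
  1 × O (aromatic): no H
  1 × O (charge -1): no H
  1 × S: 1 H
  Total hydrogens = 15.
Molecular formula: C11H15NO5S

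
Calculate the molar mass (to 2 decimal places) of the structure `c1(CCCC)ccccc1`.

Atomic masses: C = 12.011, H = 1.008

134.22

Molecular formula: C10H14.
M = 10×12.011 + 14×1.008 = 134.22 g/mol.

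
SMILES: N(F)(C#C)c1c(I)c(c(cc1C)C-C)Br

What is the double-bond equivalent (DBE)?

Molecular formula from the SMILES: C11H10BrFIN.
DoU = (2C + 2 + N − H − X)/2 = (2·11 + 2 + 1 − 10 − 3)/2 = 12/2 = 6.
(Structurally: 1 ring(s) + 5 π bond(s) = 6.)

6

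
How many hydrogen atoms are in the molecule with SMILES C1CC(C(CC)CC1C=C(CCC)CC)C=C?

Hydrogens are implicit in SMILES; fill each atom to its normal valence:
  8 × C: 2 H each → 16
  5 × C: 1 H each → 5
  3 × C: 3 H each → 9
  1 × C: no H
  Total hydrogens = 30.

30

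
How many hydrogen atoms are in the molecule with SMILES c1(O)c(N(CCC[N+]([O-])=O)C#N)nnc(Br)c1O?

Hydrogens are implicit in SMILES; fill each atom to its normal valence:
  4 × C (aromatic): no H
  3 × C: 2 H each → 6
  2 × N (aromatic): no H
  2 × N: no H
  2 × O: 1 H each → 2
  1 × Br: no H
  1 × C: no H
  1 × N (charge +1): no H
  1 × O: no H
  1 × O (charge -1): no H
  Total hydrogens = 8.

8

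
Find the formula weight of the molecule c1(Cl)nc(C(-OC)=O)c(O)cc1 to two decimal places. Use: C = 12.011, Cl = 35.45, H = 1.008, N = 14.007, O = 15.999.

Molecular formula: C7H6ClNO3.
M = 7×12.011 + 1×35.45 + 6×1.008 + 1×14.007 + 3×15.999 = 187.58 g/mol.

187.58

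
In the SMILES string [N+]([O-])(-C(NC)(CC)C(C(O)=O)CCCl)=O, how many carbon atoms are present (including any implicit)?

The symbol for carbon appears 8 times in the SMILES. (Cl is a single chlorine, not C + l.)

8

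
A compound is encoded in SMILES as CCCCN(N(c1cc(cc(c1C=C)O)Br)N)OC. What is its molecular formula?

C13H20BrN3O2

Heavy atoms from the SMILES: 1 Br, 13 C, 3 N, 2 O.
Implicit hydrogens by atom environment:
  4 × C: 2 H each → 8
  4 × C (aromatic): no H
  2 × C: 3 H each → 6
  2 × C (aromatic): 1 H each → 2
  2 × N: no H
  1 × Br: no H
  1 × C: 1 H
  1 × N: 2 H
  1 × O: 1 H
  1 × O: no H
  Total hydrogens = 20.
Molecular formula: C13H20BrN3O2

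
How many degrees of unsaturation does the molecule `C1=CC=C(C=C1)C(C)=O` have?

5

Molecular formula from the SMILES: C8H8O.
DoU = (2C + 2 + N − H − X)/2 = (2·8 + 2 + 0 − 8 − 0)/2 = 10/2 = 5.
(Structurally: 1 ring(s) + 4 π bond(s) = 5.)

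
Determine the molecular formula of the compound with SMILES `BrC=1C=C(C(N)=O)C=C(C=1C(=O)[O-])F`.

Heavy atoms from the SMILES: 1 Br, 8 C, 1 F, 1 N, 3 O.
Implicit hydrogens by atom environment:
  4 × C (aromatic): no H
  2 × C (aromatic): 1 H each → 2
  2 × C: no H
  2 × O: no H
  1 × Br: no H
  1 × F: no H
  1 × N: 2 H
  1 × O (charge -1): no H
  Total hydrogens = 4.
Net charge -1.
Molecular formula: C8H4BrFNO3-

C8H4BrFNO3-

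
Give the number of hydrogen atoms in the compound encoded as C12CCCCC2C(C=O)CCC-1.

18

Hydrogens are implicit in SMILES; fill each atom to its normal valence:
  7 × C: 2 H each → 14
  4 × C: 1 H each → 4
  1 × O: no H
  Total hydrogens = 18.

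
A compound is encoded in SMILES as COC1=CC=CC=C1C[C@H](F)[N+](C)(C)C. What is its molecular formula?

C12H19FNO+

Heavy atoms from the SMILES: 12 C, 1 F, 1 N, 1 O.
Implicit hydrogens by atom environment:
  4 × C: 3 H each → 12
  4 × C (aromatic): 1 H each → 4
  2 × C (aromatic): no H
  1 × C: 2 H
  1 × C: 1 H
  1 × F: no H
  1 × N (charge +1): no H
  1 × O: no H
  Total hydrogens = 19.
Net charge +1.
Molecular formula: C12H19FNO+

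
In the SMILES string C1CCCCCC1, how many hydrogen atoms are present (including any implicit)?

Hydrogens are implicit in SMILES; fill each atom to its normal valence:
  7 × C: 2 H each → 14
  Total hydrogens = 14.

14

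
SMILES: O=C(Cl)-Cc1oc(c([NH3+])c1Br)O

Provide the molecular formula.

Heavy atoms from the SMILES: 1 Br, 6 C, 1 Cl, 1 N, 3 O.
Implicit hydrogens by atom environment:
  4 × C (aromatic): no H
  1 × Br: no H
  1 × C: 2 H
  1 × C: no H
  1 × Cl: no H
  1 × N (charge +1): 3 H
  1 × O: 1 H
  1 × O (aromatic): no H
  1 × O: no H
  Total hydrogens = 6.
Net charge +1.
Molecular formula: C6H6BrClNO3+

C6H6BrClNO3+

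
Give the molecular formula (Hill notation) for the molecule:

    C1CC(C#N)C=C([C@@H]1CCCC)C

Heavy atoms from the SMILES: 12 C, 1 N.
Implicit hydrogens by atom environment:
  5 × C: 2 H each → 10
  3 × C: 1 H each → 3
  2 × C: 3 H each → 6
  2 × C: no H
  1 × N: no H
  Total hydrogens = 19.
Molecular formula: C12H19N

C12H19N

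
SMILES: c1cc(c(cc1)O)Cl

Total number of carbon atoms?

The symbol for carbon appears 6 times in the SMILES. Lowercase c denotes aromatic carbon and counts toward C.

6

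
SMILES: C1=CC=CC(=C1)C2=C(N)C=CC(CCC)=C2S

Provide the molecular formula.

Heavy atoms from the SMILES: 15 C, 1 N, 1 S.
Implicit hydrogens by atom environment:
  7 × C (aromatic): 1 H each → 7
  5 × C (aromatic): no H
  2 × C: 2 H each → 4
  1 × C: 3 H
  1 × N: 2 H
  1 × S: 1 H
  Total hydrogens = 17.
Molecular formula: C15H17NS

C15H17NS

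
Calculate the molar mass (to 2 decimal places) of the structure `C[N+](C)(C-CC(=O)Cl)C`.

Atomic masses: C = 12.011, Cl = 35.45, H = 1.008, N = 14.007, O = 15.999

150.63

Molecular formula: C6H13ClNO+.
M = 6×12.011 + 1×35.45 + 13×1.008 + 1×14.007 + 1×15.999 = 150.63 g/mol.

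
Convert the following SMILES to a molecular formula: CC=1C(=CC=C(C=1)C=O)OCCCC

Heavy atoms from the SMILES: 12 C, 2 O.
Implicit hydrogens by atom environment:
  3 × C: 2 H each → 6
  3 × C (aromatic): 1 H each → 3
  3 × C (aromatic): no H
  2 × C: 3 H each → 6
  2 × O: no H
  1 × C: 1 H
  Total hydrogens = 16.
Molecular formula: C12H16O2

C12H16O2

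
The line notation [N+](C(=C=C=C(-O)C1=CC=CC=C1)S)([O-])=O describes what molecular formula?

C10H7NO3S

Heavy atoms from the SMILES: 10 C, 1 N, 3 O, 1 S.
Implicit hydrogens by atom environment:
  5 × C (aromatic): 1 H each → 5
  4 × C: no H
  1 × C (aromatic): no H
  1 × N (charge +1): no H
  1 × O: 1 H
  1 × O: no H
  1 × O (charge -1): no H
  1 × S: 1 H
  Total hydrogens = 7.
Molecular formula: C10H7NO3S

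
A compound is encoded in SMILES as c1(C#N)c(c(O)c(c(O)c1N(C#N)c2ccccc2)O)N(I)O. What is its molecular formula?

C14H9IN4O4

Heavy atoms from the SMILES: 14 C, 1 I, 4 N, 4 O.
Implicit hydrogens by atom environment:
  7 × C (aromatic): no H
  5 × C (aromatic): 1 H each → 5
  4 × N: no H
  4 × O: 1 H each → 4
  2 × C: no H
  1 × I: no H
  Total hydrogens = 9.
Molecular formula: C14H9IN4O4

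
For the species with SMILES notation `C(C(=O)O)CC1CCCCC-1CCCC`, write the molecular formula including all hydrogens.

Heavy atoms from the SMILES: 13 C, 2 O.
Implicit hydrogens by atom environment:
  9 × C: 2 H each → 18
  2 × C: 1 H each → 2
  1 × C: 3 H
  1 × C: no H
  1 × O: 1 H
  1 × O: no H
  Total hydrogens = 24.
Molecular formula: C13H24O2

C13H24O2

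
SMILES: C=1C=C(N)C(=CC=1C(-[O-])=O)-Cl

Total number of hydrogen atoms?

5

Hydrogens are implicit in SMILES; fill each atom to its normal valence:
  3 × C (aromatic): 1 H each → 3
  3 × C (aromatic): no H
  1 × C: no H
  1 × Cl: no H
  1 × N: 2 H
  1 × O: no H
  1 × O (charge -1): no H
  Total hydrogens = 5.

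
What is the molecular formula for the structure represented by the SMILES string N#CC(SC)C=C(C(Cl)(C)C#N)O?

Heavy atoms from the SMILES: 8 C, 1 Cl, 2 N, 1 O, 1 S.
Implicit hydrogens by atom environment:
  4 × C: no H
  2 × C: 3 H each → 6
  2 × C: 1 H each → 2
  2 × N: no H
  1 × Cl: no H
  1 × O: 1 H
  1 × S: no H
  Total hydrogens = 9.
Molecular formula: C8H9ClN2OS

C8H9ClN2OS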